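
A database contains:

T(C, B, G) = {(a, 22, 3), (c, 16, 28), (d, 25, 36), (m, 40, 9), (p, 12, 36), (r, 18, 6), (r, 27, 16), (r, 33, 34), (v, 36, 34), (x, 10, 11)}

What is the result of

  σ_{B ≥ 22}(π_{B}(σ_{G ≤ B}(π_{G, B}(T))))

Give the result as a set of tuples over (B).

π[G, B]: project onto (G, B) → {(11, 10), (16, 27), (28, 16), (3, 22), (34, 33), (34, 36), (36, 12), (36, 25), (6, 18), (9, 40)}
σ[G ≤ B]: keep tuples satisfying G ≤ B → {(16, 27), (3, 22), (34, 36), (6, 18), (9, 40)}
π[B]: project onto (B) → {18, 22, 27, 36, 40}
σ[B ≥ 22]: keep tuples satisfying B ≥ 22 → {22, 27, 36, 40}

{22, 27, 36, 40}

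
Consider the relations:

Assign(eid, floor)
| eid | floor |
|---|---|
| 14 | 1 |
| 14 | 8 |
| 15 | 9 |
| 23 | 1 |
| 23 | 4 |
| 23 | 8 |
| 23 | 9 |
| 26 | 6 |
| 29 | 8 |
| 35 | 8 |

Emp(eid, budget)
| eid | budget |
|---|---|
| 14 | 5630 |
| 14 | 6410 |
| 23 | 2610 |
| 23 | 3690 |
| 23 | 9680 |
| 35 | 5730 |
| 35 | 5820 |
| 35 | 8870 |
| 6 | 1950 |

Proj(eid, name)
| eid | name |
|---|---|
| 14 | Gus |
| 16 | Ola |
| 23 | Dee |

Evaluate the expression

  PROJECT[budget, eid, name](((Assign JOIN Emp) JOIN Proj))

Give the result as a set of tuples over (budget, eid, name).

Joining Assign and Emp on eid yields {(14, 1, 5630), (14, 1, 6410), (14, 8, 5630), (14, 8, 6410), (23, 1, 2610), (23, 1, 3690), (23, 1, 9680), (23, 4, 2610), (23, 4, 3690), (23, 4, 9680), (23, 8, 2610), (23, 8, 3690), (23, 8, 9680), (23, 9, 2610), (23, 9, 3690), (23, 9, 9680), (35, 8, 5730), (35, 8, 5820), (35, 8, 8870)}.
Joining (Assign JOIN Emp) and Proj on eid yields {(14, 1, 5630, Gus), (14, 1, 6410, Gus), (14, 8, 5630, Gus), (14, 8, 6410, Gus), (23, 1, 2610, Dee), (23, 1, 3690, Dee), (23, 1, 9680, Dee), (23, 4, 2610, Dee), (23, 4, 3690, Dee), (23, 4, 9680, Dee), (23, 8, 2610, Dee), (23, 8, 3690, Dee), (23, 8, 9680, Dee), (23, 9, 2610, Dee), (23, 9, 3690, Dee), (23, 9, 9680, Dee)}.
Keep only column(s) budget, eid, name (11 duplicate(s) eliminated): {(2610, 23, Dee), (3690, 23, Dee), (5630, 14, Gus), (6410, 14, Gus), (9680, 23, Dee)}

{(2610, 23, Dee), (3690, 23, Dee), (5630, 14, Gus), (6410, 14, Gus), (9680, 23, Dee)}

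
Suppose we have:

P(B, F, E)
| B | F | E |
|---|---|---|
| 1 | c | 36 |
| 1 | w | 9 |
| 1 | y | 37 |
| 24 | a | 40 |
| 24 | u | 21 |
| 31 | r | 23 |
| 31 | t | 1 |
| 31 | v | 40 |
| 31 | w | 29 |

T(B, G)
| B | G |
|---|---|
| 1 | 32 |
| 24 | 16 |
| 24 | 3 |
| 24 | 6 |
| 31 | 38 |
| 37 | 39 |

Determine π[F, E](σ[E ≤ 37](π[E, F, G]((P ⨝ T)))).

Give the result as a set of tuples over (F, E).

{(c, 36), (r, 23), (t, 1), (u, 21), (w, 29), (w, 9), (y, 37)}

Joining P and T on B yields {(1, c, 36, 32), (1, w, 9, 32), (1, y, 37, 32), (24, a, 40, 16), (24, a, 40, 3), (24, a, 40, 6), (24, u, 21, 16), (24, u, 21, 3), (24, u, 21, 6), (31, r, 23, 38), (31, t, 1, 38), (31, v, 40, 38), (31, w, 29, 38)}.
Projecting to E, F, G: {(1, t, 38), (21, u, 16), (21, u, 3), (21, u, 6), (23, r, 38), (29, w, 38), (36, c, 32), (37, y, 32), (40, a, 16), (40, a, 3), (40, a, 6), (40, v, 38), (9, w, 32)}
σ[E ≤ 37]: keep tuples satisfying E ≤ 37 → {(1, t, 38), (21, u, 16), (21, u, 3), (21, u, 6), (23, r, 38), (29, w, 38), (36, c, 32), (37, y, 32), (9, w, 32)}
Projecting to F, E (2 duplicate(s) eliminated): {(c, 36), (r, 23), (t, 1), (u, 21), (w, 29), (w, 9), (y, 37)}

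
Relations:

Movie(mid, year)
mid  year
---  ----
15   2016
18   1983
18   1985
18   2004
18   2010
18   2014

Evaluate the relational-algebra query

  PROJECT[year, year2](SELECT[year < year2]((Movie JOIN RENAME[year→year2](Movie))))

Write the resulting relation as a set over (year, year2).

ρ[year→year2]: schema becomes (mid, year2); tuples unchanged.
Natural join on mid: {(15, 2016, 2016), (18, 1983, 1983), (18, 1983, 1985), (18, 1983, 2004), (18, 1983, 2010), (18, 1983, 2014), (18, 1985, 1983), (18, 1985, 1985), (18, 1985, 2004), (18, 1985, 2010), (18, 1985, 2014), (18, 2004, 1983), (18, 2004, 1985), (18, 2004, 2004), (18, 2004, 2010), (18, 2004, 2014), (18, 2010, 1983), (18, 2010, 1985), (18, 2010, 2004), (18, 2010, 2010), (18, 2010, 2014), (18, 2014, 1983), (18, 2014, 1985), (18, 2014, 2004), (18, 2014, 2010), (18, 2014, 2014)}
Filtering on year < year2 leaves {(18, 1983, 1985), (18, 1983, 2004), (18, 1983, 2010), (18, 1983, 2014), (18, 1985, 2004), (18, 1985, 2010), (18, 1985, 2014), (18, 2004, 2010), (18, 2004, 2014), (18, 2010, 2014)}.
Keep only column(s) year, year2: {(1983, 1985), (1983, 2004), (1983, 2010), (1983, 2014), (1985, 2004), (1985, 2010), (1985, 2014), (2004, 2010), (2004, 2014), (2010, 2014)}

{(1983, 1985), (1983, 2004), (1983, 2010), (1983, 2014), (1985, 2004), (1985, 2010), (1985, 2014), (2004, 2010), (2004, 2014), (2010, 2014)}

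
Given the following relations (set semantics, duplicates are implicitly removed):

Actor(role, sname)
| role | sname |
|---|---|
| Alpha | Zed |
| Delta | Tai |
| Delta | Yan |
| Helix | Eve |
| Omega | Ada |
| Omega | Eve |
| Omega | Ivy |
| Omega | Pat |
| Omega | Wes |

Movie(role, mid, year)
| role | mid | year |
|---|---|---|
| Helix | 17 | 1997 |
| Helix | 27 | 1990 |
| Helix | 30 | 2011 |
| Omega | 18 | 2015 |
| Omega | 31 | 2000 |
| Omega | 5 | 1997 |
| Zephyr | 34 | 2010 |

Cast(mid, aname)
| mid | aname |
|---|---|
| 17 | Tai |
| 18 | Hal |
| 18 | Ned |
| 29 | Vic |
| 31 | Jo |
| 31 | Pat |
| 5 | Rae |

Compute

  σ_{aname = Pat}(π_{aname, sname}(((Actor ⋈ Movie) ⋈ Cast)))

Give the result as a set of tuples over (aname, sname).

Joining Actor and Movie on role yields {(Helix, Eve, 17, 1997), (Helix, Eve, 27, 1990), (Helix, Eve, 30, 2011), (Omega, Ada, 18, 2015), (Omega, Ada, 31, 2000), (Omega, Ada, 5, 1997), (Omega, Eve, 18, 2015), (Omega, Eve, 31, 2000), (Omega, Eve, 5, 1997), (Omega, Ivy, 18, 2015), (Omega, Ivy, 31, 2000), (Omega, Ivy, 5, 1997), (Omega, Pat, 18, 2015), (Omega, Pat, 31, 2000), (Omega, Pat, 5, 1997), (Omega, Wes, 18, 2015), (Omega, Wes, 31, 2000), (Omega, Wes, 5, 1997)}.
Joining (Actor ⋈ Movie) and Cast on mid yields {(Helix, Eve, 17, 1997, Tai), (Omega, Ada, 18, 2015, Hal), (Omega, Ada, 18, 2015, Ned), (Omega, Ada, 31, 2000, Jo), (Omega, Ada, 31, 2000, Pat), (Omega, Ada, 5, 1997, Rae), (Omega, Eve, 18, 2015, Hal), (Omega, Eve, 18, 2015, Ned), (Omega, Eve, 31, 2000, Jo), (Omega, Eve, 31, 2000, Pat), (Omega, Eve, 5, 1997, Rae), (Omega, Ivy, 18, 2015, Hal), (Omega, Ivy, 18, 2015, Ned), (Omega, Ivy, 31, 2000, Jo), (Omega, Ivy, 31, 2000, Pat), (Omega, Ivy, 5, 1997, Rae), (Omega, Pat, 18, 2015, Hal), (Omega, Pat, 18, 2015, Ned), (Omega, Pat, 31, 2000, Jo), (Omega, Pat, 31, 2000, Pat), (Omega, Pat, 5, 1997, Rae), (Omega, Wes, 18, 2015, Hal), (Omega, Wes, 18, 2015, Ned), (Omega, Wes, 31, 2000, Jo), (Omega, Wes, 31, 2000, Pat), (Omega, Wes, 5, 1997, Rae)}.
π[aname, sname]: project onto (aname, sname) → {(Hal, Ada), (Hal, Eve), (Hal, Ivy), (Hal, Pat), (Hal, Wes), (Jo, Ada), (Jo, Eve), (Jo, Ivy), (Jo, Pat), (Jo, Wes), (Ned, Ada), (Ned, Eve), (Ned, Ivy), (Ned, Pat), (Ned, Wes), (Pat, Ada), (Pat, Eve), (Pat, Ivy), (Pat, Pat), (Pat, Wes), (Rae, Ada), (Rae, Eve), (Rae, Ivy), (Rae, Pat), (Rae, Wes), (Tai, Eve)}
σ[aname = Pat]: keep tuples satisfying aname = Pat → {(Pat, Ada), (Pat, Eve), (Pat, Ivy), (Pat, Pat), (Pat, Wes)}

{(Pat, Ada), (Pat, Eve), (Pat, Ivy), (Pat, Pat), (Pat, Wes)}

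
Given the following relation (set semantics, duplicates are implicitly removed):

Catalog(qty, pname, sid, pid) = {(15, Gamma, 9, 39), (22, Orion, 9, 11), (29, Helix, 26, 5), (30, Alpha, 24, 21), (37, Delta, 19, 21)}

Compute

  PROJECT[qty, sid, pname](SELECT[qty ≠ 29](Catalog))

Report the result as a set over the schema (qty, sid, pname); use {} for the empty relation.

σ[qty ≠ 29]: keep tuples satisfying qty ≠ 29 → {(15, Gamma, 9, 39), (22, Orion, 9, 11), (30, Alpha, 24, 21), (37, Delta, 19, 21)}
π[qty, sid, pname]: project onto (qty, sid, pname) → {(15, 9, Gamma), (22, 9, Orion), (30, 24, Alpha), (37, 19, Delta)}

{(15, 9, Gamma), (22, 9, Orion), (30, 24, Alpha), (37, 19, Delta)}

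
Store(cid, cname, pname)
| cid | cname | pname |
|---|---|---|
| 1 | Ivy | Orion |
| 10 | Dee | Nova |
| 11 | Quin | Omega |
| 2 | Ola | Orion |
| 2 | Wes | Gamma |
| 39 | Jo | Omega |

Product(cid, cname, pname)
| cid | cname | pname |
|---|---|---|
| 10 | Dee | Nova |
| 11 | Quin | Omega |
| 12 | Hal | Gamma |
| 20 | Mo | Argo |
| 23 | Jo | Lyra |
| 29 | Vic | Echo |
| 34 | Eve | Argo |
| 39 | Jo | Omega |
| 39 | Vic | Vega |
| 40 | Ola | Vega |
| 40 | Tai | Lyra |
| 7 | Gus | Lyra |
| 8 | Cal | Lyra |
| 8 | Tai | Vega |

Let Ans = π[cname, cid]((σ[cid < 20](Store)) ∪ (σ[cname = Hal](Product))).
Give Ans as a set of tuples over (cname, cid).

Selection cid < 20: {(1, Ivy, Orion), (10, Dee, Nova), (11, Quin, Omega), (2, Ola, Orion), (2, Wes, Gamma)}
Selection cname = Hal: {(12, Hal, Gamma)}
Set union of the two operands is {(1, Ivy, Orion), (10, Dee, Nova), (11, Quin, Omega), (12, Hal, Gamma), (2, Ola, Orion), (2, Wes, Gamma)}.
Keep only column(s) cname, cid: {(Dee, 10), (Hal, 12), (Ivy, 1), (Ola, 2), (Quin, 11), (Wes, 2)}

{(Dee, 10), (Hal, 12), (Ivy, 1), (Ola, 2), (Quin, 11), (Wes, 2)}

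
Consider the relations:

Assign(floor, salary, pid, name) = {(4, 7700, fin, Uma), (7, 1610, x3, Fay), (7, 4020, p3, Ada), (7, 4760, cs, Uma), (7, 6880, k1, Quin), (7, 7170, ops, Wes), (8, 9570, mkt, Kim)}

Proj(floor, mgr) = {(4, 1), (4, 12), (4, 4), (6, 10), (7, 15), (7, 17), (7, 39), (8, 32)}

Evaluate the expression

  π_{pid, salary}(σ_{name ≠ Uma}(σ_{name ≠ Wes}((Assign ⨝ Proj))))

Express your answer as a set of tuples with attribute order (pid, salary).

{(k1, 6880), (mkt, 9570), (p3, 4020), (x3, 1610)}

Joining Assign and Proj on floor yields {(4, 7700, fin, Uma, 1), (4, 7700, fin, Uma, 12), (4, 7700, fin, Uma, 4), (7, 1610, x3, Fay, 15), (7, 1610, x3, Fay, 17), (7, 1610, x3, Fay, 39), (7, 4020, p3, Ada, 15), (7, 4020, p3, Ada, 17), (7, 4020, p3, Ada, 39), (7, 4760, cs, Uma, 15), (7, 4760, cs, Uma, 17), (7, 4760, cs, Uma, 39), (7, 6880, k1, Quin, 15), (7, 6880, k1, Quin, 17), (7, 6880, k1, Quin, 39), (7, 7170, ops, Wes, 15), (7, 7170, ops, Wes, 17), (7, 7170, ops, Wes, 39), (8, 9570, mkt, Kim, 32)}.
σ[name ≠ Wes]: keep tuples satisfying name ≠ Wes → {(4, 7700, fin, Uma, 1), (4, 7700, fin, Uma, 12), (4, 7700, fin, Uma, 4), (7, 1610, x3, Fay, 15), (7, 1610, x3, Fay, 17), (7, 1610, x3, Fay, 39), (7, 4020, p3, Ada, 15), (7, 4020, p3, Ada, 17), (7, 4020, p3, Ada, 39), (7, 4760, cs, Uma, 15), (7, 4760, cs, Uma, 17), (7, 4760, cs, Uma, 39), (7, 6880, k1, Quin, 15), (7, 6880, k1, Quin, 17), (7, 6880, k1, Quin, 39), (8, 9570, mkt, Kim, 32)}
σ[name ≠ Uma]: keep tuples satisfying name ≠ Uma → {(7, 1610, x3, Fay, 15), (7, 1610, x3, Fay, 17), (7, 1610, x3, Fay, 39), (7, 4020, p3, Ada, 15), (7, 4020, p3, Ada, 17), (7, 4020, p3, Ada, 39), (7, 6880, k1, Quin, 15), (7, 6880, k1, Quin, 17), (7, 6880, k1, Quin, 39), (8, 9570, mkt, Kim, 32)}
π[pid, salary]: project onto (pid, salary) (6 duplicate(s) eliminated) → {(k1, 6880), (mkt, 9570), (p3, 4020), (x3, 1610)}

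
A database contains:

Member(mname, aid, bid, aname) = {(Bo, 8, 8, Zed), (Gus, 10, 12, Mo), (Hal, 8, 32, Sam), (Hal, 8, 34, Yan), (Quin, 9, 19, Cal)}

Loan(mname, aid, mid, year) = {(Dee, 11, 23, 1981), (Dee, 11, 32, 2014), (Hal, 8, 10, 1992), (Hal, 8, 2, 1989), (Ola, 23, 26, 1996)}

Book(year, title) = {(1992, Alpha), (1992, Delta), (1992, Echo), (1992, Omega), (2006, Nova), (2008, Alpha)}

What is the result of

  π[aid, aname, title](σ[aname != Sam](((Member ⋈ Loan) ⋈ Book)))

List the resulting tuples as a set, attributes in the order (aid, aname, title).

{(8, Yan, Alpha), (8, Yan, Delta), (8, Yan, Echo), (8, Yan, Omega)}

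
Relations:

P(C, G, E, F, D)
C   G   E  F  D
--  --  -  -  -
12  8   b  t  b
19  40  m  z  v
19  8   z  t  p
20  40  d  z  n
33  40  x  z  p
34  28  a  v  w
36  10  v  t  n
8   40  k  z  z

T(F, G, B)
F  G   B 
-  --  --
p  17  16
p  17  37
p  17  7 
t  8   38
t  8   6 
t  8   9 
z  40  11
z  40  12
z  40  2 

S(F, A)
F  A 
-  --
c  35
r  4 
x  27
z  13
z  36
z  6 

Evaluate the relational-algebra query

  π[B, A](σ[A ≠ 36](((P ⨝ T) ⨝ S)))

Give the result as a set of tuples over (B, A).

Joining P and T on G, F yields {(12, 8, b, t, b, 38), (12, 8, b, t, b, 6), (12, 8, b, t, b, 9), (19, 40, m, z, v, 11), (19, 40, m, z, v, 12), (19, 40, m, z, v, 2), (19, 8, z, t, p, 38), (19, 8, z, t, p, 6), (19, 8, z, t, p, 9), (20, 40, d, z, n, 11), (20, 40, d, z, n, 12), (20, 40, d, z, n, 2), (33, 40, x, z, p, 11), (33, 40, x, z, p, 12), (33, 40, x, z, p, 2), (8, 40, k, z, z, 11), (8, 40, k, z, z, 12), (8, 40, k, z, z, 2)}.
Joining (P ⨝ T) and S on F yields {(19, 40, m, z, v, 11, 13), (19, 40, m, z, v, 11, 36), (19, 40, m, z, v, 11, 6), (19, 40, m, z, v, 12, 13), (19, 40, m, z, v, 12, 36), (19, 40, m, z, v, 12, 6), (19, 40, m, z, v, 2, 13), (19, 40, m, z, v, 2, 36), (19, 40, m, z, v, 2, 6), (20, 40, d, z, n, 11, 13), (20, 40, d, z, n, 11, 36), (20, 40, d, z, n, 11, 6), (20, 40, d, z, n, 12, 13), (20, 40, d, z, n, 12, 36), (20, 40, d, z, n, 12, 6), (20, 40, d, z, n, 2, 13), (20, 40, d, z, n, 2, 36), (20, 40, d, z, n, 2, 6), (33, 40, x, z, p, 11, 13), (33, 40, x, z, p, 11, 36), (33, 40, x, z, p, 11, 6), (33, 40, x, z, p, 12, 13), (33, 40, x, z, p, 12, 36), (33, 40, x, z, p, 12, 6), (33, 40, x, z, p, 2, 13), (33, 40, x, z, p, 2, 36), (33, 40, x, z, p, 2, 6), (8, 40, k, z, z, 11, 13), (8, 40, k, z, z, 11, 36), (8, 40, k, z, z, 11, 6), (8, 40, k, z, z, 12, 13), (8, 40, k, z, z, 12, 36), (8, 40, k, z, z, 12, 6), (8, 40, k, z, z, 2, 13), (8, 40, k, z, z, 2, 36), (8, 40, k, z, z, 2, 6)}.
Filtering on A ≠ 36 leaves {(19, 40, m, z, v, 11, 13), (19, 40, m, z, v, 11, 6), (19, 40, m, z, v, 12, 13), (19, 40, m, z, v, 12, 6), (19, 40, m, z, v, 2, 13), (19, 40, m, z, v, 2, 6), (20, 40, d, z, n, 11, 13), (20, 40, d, z, n, 11, 6), (20, 40, d, z, n, 12, 13), (20, 40, d, z, n, 12, 6), (20, 40, d, z, n, 2, 13), (20, 40, d, z, n, 2, 6), (33, 40, x, z, p, 11, 13), (33, 40, x, z, p, 11, 6), (33, 40, x, z, p, 12, 13), (33, 40, x, z, p, 12, 6), (33, 40, x, z, p, 2, 13), (33, 40, x, z, p, 2, 6), (8, 40, k, z, z, 11, 13), (8, 40, k, z, z, 11, 6), (8, 40, k, z, z, 12, 13), (8, 40, k, z, z, 12, 6), (8, 40, k, z, z, 2, 13), (8, 40, k, z, z, 2, 6)}.
π_{B, A} gives {(11, 13), (11, 6), (12, 13), (12, 6), (2, 13), (2, 6)} (18 duplicate(s) eliminated).

{(11, 13), (11, 6), (12, 13), (12, 6), (2, 13), (2, 6)}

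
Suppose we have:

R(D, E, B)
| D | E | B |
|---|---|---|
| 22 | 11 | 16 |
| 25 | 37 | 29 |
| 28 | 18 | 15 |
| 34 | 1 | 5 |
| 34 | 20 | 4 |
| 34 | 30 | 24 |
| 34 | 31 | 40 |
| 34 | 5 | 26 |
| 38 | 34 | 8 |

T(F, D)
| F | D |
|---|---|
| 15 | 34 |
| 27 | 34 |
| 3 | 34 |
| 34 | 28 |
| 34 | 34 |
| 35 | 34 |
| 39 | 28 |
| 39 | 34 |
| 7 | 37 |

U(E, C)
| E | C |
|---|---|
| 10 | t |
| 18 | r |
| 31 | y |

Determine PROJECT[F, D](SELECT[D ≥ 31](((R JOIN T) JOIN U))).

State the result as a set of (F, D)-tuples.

Joining R and T on D yields {(28, 18, 15, 34), (28, 18, 15, 39), (34, 1, 5, 15), (34, 1, 5, 27), (34, 1, 5, 3), (34, 1, 5, 34), (34, 1, 5, 35), (34, 1, 5, 39), (34, 20, 4, 15), (34, 20, 4, 27), (34, 20, 4, 3), (34, 20, 4, 34), (34, 20, 4, 35), (34, 20, 4, 39), (34, 30, 24, 15), (34, 30, 24, 27), (34, 30, 24, 3), (34, 30, 24, 34), (34, 30, 24, 35), (34, 30, 24, 39), (34, 31, 40, 15), (34, 31, 40, 27), (34, 31, 40, 3), (34, 31, 40, 34), (34, 31, 40, 35), (34, 31, 40, 39), (34, 5, 26, 15), (34, 5, 26, 27), (34, 5, 26, 3), (34, 5, 26, 34), (34, 5, 26, 35), (34, 5, 26, 39)}.
Joining (R JOIN T) and U on E yields {(28, 18, 15, 34, r), (28, 18, 15, 39, r), (34, 31, 40, 15, y), (34, 31, 40, 27, y), (34, 31, 40, 3, y), (34, 31, 40, 34, y), (34, 31, 40, 35, y), (34, 31, 40, 39, y)}.
Selection D ≥ 31: {(34, 31, 40, 15, y), (34, 31, 40, 27, y), (34, 31, 40, 3, y), (34, 31, 40, 34, y), (34, 31, 40, 35, y), (34, 31, 40, 39, y)}
π[F, D]: project onto (F, D) → {(15, 34), (27, 34), (3, 34), (34, 34), (35, 34), (39, 34)}

{(15, 34), (27, 34), (3, 34), (34, 34), (35, 34), (39, 34)}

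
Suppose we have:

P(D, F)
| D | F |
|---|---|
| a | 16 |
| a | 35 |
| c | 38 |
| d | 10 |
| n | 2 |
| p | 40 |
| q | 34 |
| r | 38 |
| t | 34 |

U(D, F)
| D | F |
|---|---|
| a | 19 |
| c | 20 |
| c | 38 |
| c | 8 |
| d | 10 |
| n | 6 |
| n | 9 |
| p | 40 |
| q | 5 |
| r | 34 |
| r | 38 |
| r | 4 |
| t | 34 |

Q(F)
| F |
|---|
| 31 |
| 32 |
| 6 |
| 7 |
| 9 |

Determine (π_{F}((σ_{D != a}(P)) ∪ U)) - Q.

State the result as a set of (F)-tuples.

{10, 19, 2, 20, 34, 38, 4, 40, 5, 8}

Apply σ_{D != a}; surviving tuples: {(c, 38), (d, 10), (n, 2), (p, 40), (q, 34), (r, 38), (t, 34)}
Set union of the two operands is {(a, 19), (c, 20), (c, 38), (c, 8), (d, 10), (n, 2), (n, 6), (n, 9), (p, 40), (q, 34), (q, 5), (r, 34), (r, 38), (r, 4), (t, 34)}.
Keep only column(s) F (3 duplicate(s) eliminated): {10, 19, 2, 20, 34, 38, 4, 40, 5, 6, 8, 9}
Set difference of the two operands is {10, 19, 2, 20, 34, 38, 4, 40, 5, 8}.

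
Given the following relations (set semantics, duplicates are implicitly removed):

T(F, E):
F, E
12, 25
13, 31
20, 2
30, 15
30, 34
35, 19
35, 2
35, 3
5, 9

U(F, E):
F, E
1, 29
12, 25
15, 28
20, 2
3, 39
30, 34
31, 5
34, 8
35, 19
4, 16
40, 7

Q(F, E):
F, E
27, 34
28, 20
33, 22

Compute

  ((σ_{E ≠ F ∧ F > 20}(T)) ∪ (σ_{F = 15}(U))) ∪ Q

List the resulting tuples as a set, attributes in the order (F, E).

{(15, 28), (27, 34), (28, 20), (30, 15), (30, 34), (33, 22), (35, 19), (35, 2), (35, 3)}

Selection E ≠ F ∧ F > 20: {(30, 15), (30, 34), (35, 19), (35, 2), (35, 3)}
Selection F = 15: {(15, 28)}
Union: {(30, 15), (30, 34), (35, 19), (35, 2), (35, 3)} with {(15, 28)} → {(15, 28), (30, 15), (30, 34), (35, 19), (35, 2), (35, 3)}
Union: {(15, 28), (30, 15), (30, 34), (35, 19), (35, 2), (35, 3)} with {(27, 34), (28, 20), (33, 22)} → {(15, 28), (27, 34), (28, 20), (30, 15), (30, 34), (33, 22), (35, 19), (35, 2), (35, 3)}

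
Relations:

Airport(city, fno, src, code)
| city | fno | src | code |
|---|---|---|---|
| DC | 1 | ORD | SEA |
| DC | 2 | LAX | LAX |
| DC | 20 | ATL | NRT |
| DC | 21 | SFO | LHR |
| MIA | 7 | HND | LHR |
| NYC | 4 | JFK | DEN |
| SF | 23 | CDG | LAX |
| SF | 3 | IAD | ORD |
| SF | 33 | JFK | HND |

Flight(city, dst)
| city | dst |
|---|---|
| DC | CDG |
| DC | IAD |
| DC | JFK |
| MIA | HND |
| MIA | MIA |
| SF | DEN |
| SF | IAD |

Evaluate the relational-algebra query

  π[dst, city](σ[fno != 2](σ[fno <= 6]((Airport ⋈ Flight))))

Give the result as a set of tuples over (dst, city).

Natural join on city: {(DC, 1, ORD, SEA, CDG), (DC, 1, ORD, SEA, IAD), (DC, 1, ORD, SEA, JFK), (DC, 2, LAX, LAX, CDG), (DC, 2, LAX, LAX, IAD), (DC, 2, LAX, LAX, JFK), (DC, 20, ATL, NRT, CDG), (DC, 20, ATL, NRT, IAD), (DC, 20, ATL, NRT, JFK), (DC, 21, SFO, LHR, CDG), (DC, 21, SFO, LHR, IAD), (DC, 21, SFO, LHR, JFK), (MIA, 7, HND, LHR, HND), (MIA, 7, HND, LHR, MIA), (SF, 23, CDG, LAX, DEN), (SF, 23, CDG, LAX, IAD), (SF, 3, IAD, ORD, DEN), (SF, 3, IAD, ORD, IAD), (SF, 33, JFK, HND, DEN), (SF, 33, JFK, HND, IAD)}
Selection fno <= 6: {(DC, 1, ORD, SEA, CDG), (DC, 1, ORD, SEA, IAD), (DC, 1, ORD, SEA, JFK), (DC, 2, LAX, LAX, CDG), (DC, 2, LAX, LAX, IAD), (DC, 2, LAX, LAX, JFK), (SF, 3, IAD, ORD, DEN), (SF, 3, IAD, ORD, IAD)}
Selection fno != 2: {(DC, 1, ORD, SEA, CDG), (DC, 1, ORD, SEA, IAD), (DC, 1, ORD, SEA, JFK), (SF, 3, IAD, ORD, DEN), (SF, 3, IAD, ORD, IAD)}
Projecting to dst, city: {(CDG, DC), (DEN, SF), (IAD, DC), (IAD, SF), (JFK, DC)}

{(CDG, DC), (DEN, SF), (IAD, DC), (IAD, SF), (JFK, DC)}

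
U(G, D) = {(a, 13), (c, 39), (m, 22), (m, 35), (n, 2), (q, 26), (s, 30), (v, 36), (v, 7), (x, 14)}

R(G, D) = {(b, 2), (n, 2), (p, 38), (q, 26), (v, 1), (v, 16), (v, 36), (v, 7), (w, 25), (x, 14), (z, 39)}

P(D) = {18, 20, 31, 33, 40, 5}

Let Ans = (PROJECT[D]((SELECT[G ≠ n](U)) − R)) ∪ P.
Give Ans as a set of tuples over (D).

Selection G ≠ n: {(a, 13), (c, 39), (m, 22), (m, 35), (q, 26), (s, 30), (v, 36), (v, 7), (x, 14)}
Taking the difference: {(a, 13), (c, 39), (m, 22), (m, 35), (s, 30)}
Projecting to D: {13, 22, 30, 35, 39}
Taking the union: {13, 18, 20, 22, 30, 31, 33, 35, 39, 40, 5}

{13, 18, 20, 22, 30, 31, 33, 35, 39, 40, 5}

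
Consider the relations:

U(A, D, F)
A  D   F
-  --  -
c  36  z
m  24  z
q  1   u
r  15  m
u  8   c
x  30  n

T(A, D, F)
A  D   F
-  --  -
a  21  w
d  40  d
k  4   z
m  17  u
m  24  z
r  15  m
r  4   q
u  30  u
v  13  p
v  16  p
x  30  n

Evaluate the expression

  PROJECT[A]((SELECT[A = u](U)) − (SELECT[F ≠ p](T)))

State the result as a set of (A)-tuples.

{u}

Apply σ_{A = u}; surviving tuples: {(u, 8, c)}
Apply σ_{F ≠ p}; surviving tuples: {(a, 21, w), (d, 40, d), (k, 4, z), (m, 17, u), (m, 24, z), (r, 15, m), (r, 4, q), (u, 30, u), (x, 30, n)}
Set difference of the two operands is {(u, 8, c)}.
π_{A} gives {u}.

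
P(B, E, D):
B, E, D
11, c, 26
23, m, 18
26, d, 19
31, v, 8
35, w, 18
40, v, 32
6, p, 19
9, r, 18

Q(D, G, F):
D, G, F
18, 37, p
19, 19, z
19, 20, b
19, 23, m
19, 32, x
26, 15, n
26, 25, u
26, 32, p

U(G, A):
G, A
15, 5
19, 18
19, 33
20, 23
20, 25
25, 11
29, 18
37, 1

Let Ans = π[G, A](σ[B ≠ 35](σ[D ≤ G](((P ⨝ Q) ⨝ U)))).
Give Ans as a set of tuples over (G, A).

{(19, 18), (19, 33), (20, 23), (20, 25), (37, 1)}

Joining P and Q on D yields {(11, c, 26, 15, n), (11, c, 26, 25, u), (11, c, 26, 32, p), (23, m, 18, 37, p), (26, d, 19, 19, z), (26, d, 19, 20, b), (26, d, 19, 23, m), (26, d, 19, 32, x), (35, w, 18, 37, p), (6, p, 19, 19, z), (6, p, 19, 20, b), (6, p, 19, 23, m), (6, p, 19, 32, x), (9, r, 18, 37, p)}.
Joining (P ⨝ Q) and U on G yields {(11, c, 26, 15, n, 5), (11, c, 26, 25, u, 11), (23, m, 18, 37, p, 1), (26, d, 19, 19, z, 18), (26, d, 19, 19, z, 33), (26, d, 19, 20, b, 23), (26, d, 19, 20, b, 25), (35, w, 18, 37, p, 1), (6, p, 19, 19, z, 18), (6, p, 19, 19, z, 33), (6, p, 19, 20, b, 23), (6, p, 19, 20, b, 25), (9, r, 18, 37, p, 1)}.
Selection D ≤ G: {(23, m, 18, 37, p, 1), (26, d, 19, 19, z, 18), (26, d, 19, 19, z, 33), (26, d, 19, 20, b, 23), (26, d, 19, 20, b, 25), (35, w, 18, 37, p, 1), (6, p, 19, 19, z, 18), (6, p, 19, 19, z, 33), (6, p, 19, 20, b, 23), (6, p, 19, 20, b, 25), (9, r, 18, 37, p, 1)}
Selection B ≠ 35: {(23, m, 18, 37, p, 1), (26, d, 19, 19, z, 18), (26, d, 19, 19, z, 33), (26, d, 19, 20, b, 23), (26, d, 19, 20, b, 25), (6, p, 19, 19, z, 18), (6, p, 19, 19, z, 33), (6, p, 19, 20, b, 23), (6, p, 19, 20, b, 25), (9, r, 18, 37, p, 1)}
Projecting to G, A (5 duplicate(s) eliminated): {(19, 18), (19, 33), (20, 23), (20, 25), (37, 1)}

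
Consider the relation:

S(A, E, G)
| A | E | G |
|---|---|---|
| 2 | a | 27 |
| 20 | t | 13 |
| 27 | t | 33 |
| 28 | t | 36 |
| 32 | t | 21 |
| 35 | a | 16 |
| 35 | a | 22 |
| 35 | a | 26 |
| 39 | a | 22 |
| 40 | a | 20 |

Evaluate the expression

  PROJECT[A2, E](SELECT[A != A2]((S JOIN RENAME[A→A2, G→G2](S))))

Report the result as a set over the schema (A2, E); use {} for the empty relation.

{(2, a), (20, t), (27, t), (28, t), (32, t), (35, a), (39, a), (40, a)}

ρ[A→A2, G→G2]: schema becomes (A2, E, G2); tuples unchanged.
Natural join on E: {(2, a, 27, 2, 27), (2, a, 27, 35, 16), (2, a, 27, 35, 22), (2, a, 27, 35, 26), (2, a, 27, 39, 22), (2, a, 27, 40, 20), (20, t, 13, 20, 13), (20, t, 13, 27, 33), (20, t, 13, 28, 36), (20, t, 13, 32, 21), (27, t, 33, 20, 13), (27, t, 33, 27, 33), (27, t, 33, 28, 36), (27, t, 33, 32, 21), (28, t, 36, 20, 13), (28, t, 36, 27, 33), (28, t, 36, 28, 36), (28, t, 36, 32, 21), (32, t, 21, 20, 13), (32, t, 21, 27, 33), (32, t, 21, 28, 36), (32, t, 21, 32, 21), (35, a, 16, 2, 27), (35, a, 16, 35, 16), (35, a, 16, 35, 22), (35, a, 16, 35, 26), (35, a, 16, 39, 22), (35, a, 16, 40, 20), (35, a, 22, 2, 27), (35, a, 22, 35, 16), (35, a, 22, 35, 22), (35, a, 22, 35, 26), (35, a, 22, 39, 22), (35, a, 22, 40, 20), (35, a, 26, 2, 27), (35, a, 26, 35, 16), (35, a, 26, 35, 22), (35, a, 26, 35, 26), (35, a, 26, 39, 22), (35, a, 26, 40, 20), (39, a, 22, 2, 27), (39, a, 22, 35, 16), (39, a, 22, 35, 22), (39, a, 22, 35, 26), (39, a, 22, 39, 22), (39, a, 22, 40, 20), (40, a, 20, 2, 27), (40, a, 20, 35, 16), (40, a, 20, 35, 22), (40, a, 20, 35, 26), (40, a, 20, 39, 22), (40, a, 20, 40, 20)}
Selection A != A2: {(2, a, 27, 35, 16), (2, a, 27, 35, 22), (2, a, 27, 35, 26), (2, a, 27, 39, 22), (2, a, 27, 40, 20), (20, t, 13, 27, 33), (20, t, 13, 28, 36), (20, t, 13, 32, 21), (27, t, 33, 20, 13), (27, t, 33, 28, 36), (27, t, 33, 32, 21), (28, t, 36, 20, 13), (28, t, 36, 27, 33), (28, t, 36, 32, 21), (32, t, 21, 20, 13), (32, t, 21, 27, 33), (32, t, 21, 28, 36), (35, a, 16, 2, 27), (35, a, 16, 39, 22), (35, a, 16, 40, 20), (35, a, 22, 2, 27), (35, a, 22, 39, 22), (35, a, 22, 40, 20), (35, a, 26, 2, 27), (35, a, 26, 39, 22), (35, a, 26, 40, 20), (39, a, 22, 2, 27), (39, a, 22, 35, 16), (39, a, 22, 35, 22), (39, a, 22, 35, 26), (39, a, 22, 40, 20), (40, a, 20, 2, 27), (40, a, 20, 35, 16), (40, a, 20, 35, 22), (40, a, 20, 35, 26), (40, a, 20, 39, 22)}
Keep only column(s) A2, E (28 duplicate(s) eliminated): {(2, a), (20, t), (27, t), (28, t), (32, t), (35, a), (39, a), (40, a)}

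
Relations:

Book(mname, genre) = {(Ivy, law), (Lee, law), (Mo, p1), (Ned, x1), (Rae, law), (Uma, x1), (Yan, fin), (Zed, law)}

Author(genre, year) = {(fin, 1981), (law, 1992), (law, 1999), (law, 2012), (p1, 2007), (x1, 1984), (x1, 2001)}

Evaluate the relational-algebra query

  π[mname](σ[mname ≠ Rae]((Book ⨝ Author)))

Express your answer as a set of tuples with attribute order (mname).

{Ivy, Lee, Mo, Ned, Uma, Yan, Zed}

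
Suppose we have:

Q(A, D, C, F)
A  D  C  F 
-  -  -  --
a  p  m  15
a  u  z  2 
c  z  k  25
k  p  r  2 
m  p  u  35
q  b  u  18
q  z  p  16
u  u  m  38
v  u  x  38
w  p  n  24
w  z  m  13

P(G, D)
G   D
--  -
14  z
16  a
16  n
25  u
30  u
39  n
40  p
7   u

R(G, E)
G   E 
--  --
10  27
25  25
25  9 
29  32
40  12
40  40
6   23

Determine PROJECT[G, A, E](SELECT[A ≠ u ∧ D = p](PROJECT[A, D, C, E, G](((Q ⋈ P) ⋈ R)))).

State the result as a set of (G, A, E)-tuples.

{(40, a, 12), (40, a, 40), (40, k, 12), (40, k, 40), (40, m, 12), (40, m, 40), (40, w, 12), (40, w, 40)}

Q ⋈ P (natural join on D): {(a, p, m, 15, 40), (a, u, z, 2, 25), (a, u, z, 2, 30), (a, u, z, 2, 7), (c, z, k, 25, 14), (k, p, r, 2, 40), (m, p, u, 35, 40), (q, z, p, 16, 14), (u, u, m, 38, 25), (u, u, m, 38, 30), (u, u, m, 38, 7), (v, u, x, 38, 25), (v, u, x, 38, 30), (v, u, x, 38, 7), (w, p, n, 24, 40), (w, z, m, 13, 14)}
(Q ⋈ P) ⋈ R (natural join on G): {(a, p, m, 15, 40, 12), (a, p, m, 15, 40, 40), (a, u, z, 2, 25, 25), (a, u, z, 2, 25, 9), (k, p, r, 2, 40, 12), (k, p, r, 2, 40, 40), (m, p, u, 35, 40, 12), (m, p, u, 35, 40, 40), (u, u, m, 38, 25, 25), (u, u, m, 38, 25, 9), (v, u, x, 38, 25, 25), (v, u, x, 38, 25, 9), (w, p, n, 24, 40, 12), (w, p, n, 24, 40, 40)}
Keep only column(s) A, D, C, E, G: {(a, p, m, 12, 40), (a, p, m, 40, 40), (a, u, z, 25, 25), (a, u, z, 9, 25), (k, p, r, 12, 40), (k, p, r, 40, 40), (m, p, u, 12, 40), (m, p, u, 40, 40), (u, u, m, 25, 25), (u, u, m, 9, 25), (v, u, x, 25, 25), (v, u, x, 9, 25), (w, p, n, 12, 40), (w, p, n, 40, 40)}
Selection A ≠ u ∧ D = p: {(a, p, m, 12, 40), (a, p, m, 40, 40), (k, p, r, 12, 40), (k, p, r, 40, 40), (m, p, u, 12, 40), (m, p, u, 40, 40), (w, p, n, 12, 40), (w, p, n, 40, 40)}
Keep only column(s) G, A, E: {(40, a, 12), (40, a, 40), (40, k, 12), (40, k, 40), (40, m, 12), (40, m, 40), (40, w, 12), (40, w, 40)}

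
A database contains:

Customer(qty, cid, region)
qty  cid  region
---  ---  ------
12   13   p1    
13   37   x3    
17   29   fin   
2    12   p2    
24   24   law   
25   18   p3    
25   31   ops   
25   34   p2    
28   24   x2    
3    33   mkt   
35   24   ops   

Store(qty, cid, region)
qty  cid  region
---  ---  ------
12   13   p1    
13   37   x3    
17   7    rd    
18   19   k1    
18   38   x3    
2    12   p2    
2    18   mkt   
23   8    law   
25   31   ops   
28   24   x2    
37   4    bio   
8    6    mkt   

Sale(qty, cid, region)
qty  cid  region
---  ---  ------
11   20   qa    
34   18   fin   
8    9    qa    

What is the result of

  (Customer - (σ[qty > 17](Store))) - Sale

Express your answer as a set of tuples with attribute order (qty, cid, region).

σ[qty > 17]: keep tuples satisfying qty > 17 → {(18, 19, k1), (18, 38, x3), (23, 8, law), (25, 31, ops), (28, 24, x2), (37, 4, bio)}
Set difference of the two operands is {(12, 13, p1), (13, 37, x3), (17, 29, fin), (2, 12, p2), (24, 24, law), (25, 18, p3), (25, 34, p2), (3, 33, mkt), (35, 24, ops)}.
Set difference of the two operands is {(12, 13, p1), (13, 37, x3), (17, 29, fin), (2, 12, p2), (24, 24, law), (25, 18, p3), (25, 34, p2), (3, 33, mkt), (35, 24, ops)}.

{(12, 13, p1), (13, 37, x3), (17, 29, fin), (2, 12, p2), (24, 24, law), (25, 18, p3), (25, 34, p2), (3, 33, mkt), (35, 24, ops)}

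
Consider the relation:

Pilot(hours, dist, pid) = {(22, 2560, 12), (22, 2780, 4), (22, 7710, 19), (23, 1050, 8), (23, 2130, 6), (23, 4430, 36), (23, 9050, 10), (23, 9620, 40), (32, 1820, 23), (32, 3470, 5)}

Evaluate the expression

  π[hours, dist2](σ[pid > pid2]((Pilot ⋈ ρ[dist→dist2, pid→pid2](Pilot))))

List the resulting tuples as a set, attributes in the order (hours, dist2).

{(22, 2560), (22, 2780), (23, 1050), (23, 2130), (23, 4430), (23, 9050), (32, 3470)}

ρ[dist→dist2, pid→pid2]: schema becomes (hours, dist2, pid2); tuples unchanged.
Pilot ⋈ ρ[dist→dist2, pid→pid2](Pilot) (natural join on hours): {(22, 2560, 12, 2560, 12), (22, 2560, 12, 2780, 4), (22, 2560, 12, 7710, 19), (22, 2780, 4, 2560, 12), (22, 2780, 4, 2780, 4), (22, 2780, 4, 7710, 19), (22, 7710, 19, 2560, 12), (22, 7710, 19, 2780, 4), (22, 7710, 19, 7710, 19), (23, 1050, 8, 1050, 8), (23, 1050, 8, 2130, 6), (23, 1050, 8, 4430, 36), (23, 1050, 8, 9050, 10), (23, 1050, 8, 9620, 40), (23, 2130, 6, 1050, 8), (23, 2130, 6, 2130, 6), (23, 2130, 6, 4430, 36), (23, 2130, 6, 9050, 10), (23, 2130, 6, 9620, 40), (23, 4430, 36, 1050, 8), (23, 4430, 36, 2130, 6), (23, 4430, 36, 4430, 36), (23, 4430, 36, 9050, 10), (23, 4430, 36, 9620, 40), (23, 9050, 10, 1050, 8), (23, 9050, 10, 2130, 6), (23, 9050, 10, 4430, 36), (23, 9050, 10, 9050, 10), (23, 9050, 10, 9620, 40), (23, 9620, 40, 1050, 8), (23, 9620, 40, 2130, 6), (23, 9620, 40, 4430, 36), (23, 9620, 40, 9050, 10), (23, 9620, 40, 9620, 40), (32, 1820, 23, 1820, 23), (32, 1820, 23, 3470, 5), (32, 3470, 5, 1820, 23), (32, 3470, 5, 3470, 5)}
Apply σ_{pid > pid2}; surviving tuples: {(22, 2560, 12, 2780, 4), (22, 7710, 19, 2560, 12), (22, 7710, 19, 2780, 4), (23, 1050, 8, 2130, 6), (23, 4430, 36, 1050, 8), (23, 4430, 36, 2130, 6), (23, 4430, 36, 9050, 10), (23, 9050, 10, 1050, 8), (23, 9050, 10, 2130, 6), (23, 9620, 40, 1050, 8), (23, 9620, 40, 2130, 6), (23, 9620, 40, 4430, 36), (23, 9620, 40, 9050, 10), (32, 1820, 23, 3470, 5)}
π[hours, dist2]: project onto (hours, dist2) (7 duplicate(s) eliminated) → {(22, 2560), (22, 2780), (23, 1050), (23, 2130), (23, 4430), (23, 9050), (32, 3470)}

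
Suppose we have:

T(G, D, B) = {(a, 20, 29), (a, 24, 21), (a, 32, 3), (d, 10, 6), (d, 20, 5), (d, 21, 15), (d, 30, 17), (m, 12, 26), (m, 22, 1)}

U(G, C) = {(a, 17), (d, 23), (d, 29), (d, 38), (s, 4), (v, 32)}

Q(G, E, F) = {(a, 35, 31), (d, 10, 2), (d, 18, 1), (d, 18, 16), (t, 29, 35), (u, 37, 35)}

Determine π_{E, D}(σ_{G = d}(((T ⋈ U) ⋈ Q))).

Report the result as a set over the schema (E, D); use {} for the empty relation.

{(10, 10), (10, 20), (10, 21), (10, 30), (18, 10), (18, 20), (18, 21), (18, 30)}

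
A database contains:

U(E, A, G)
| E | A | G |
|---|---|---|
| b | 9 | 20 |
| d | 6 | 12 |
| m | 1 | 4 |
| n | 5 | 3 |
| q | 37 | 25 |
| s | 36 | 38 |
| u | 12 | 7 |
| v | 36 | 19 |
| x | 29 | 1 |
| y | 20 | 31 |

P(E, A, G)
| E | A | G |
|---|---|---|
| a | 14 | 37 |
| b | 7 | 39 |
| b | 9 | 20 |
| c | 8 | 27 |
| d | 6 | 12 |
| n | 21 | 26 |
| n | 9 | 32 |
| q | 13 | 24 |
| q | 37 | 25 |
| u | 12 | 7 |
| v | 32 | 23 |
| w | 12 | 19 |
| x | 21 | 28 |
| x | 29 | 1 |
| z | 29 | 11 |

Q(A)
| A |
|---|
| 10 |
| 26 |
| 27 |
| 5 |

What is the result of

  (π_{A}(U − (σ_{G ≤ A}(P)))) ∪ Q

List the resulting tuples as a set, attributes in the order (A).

Apply σ_{G ≤ A}; surviving tuples: {(q, 37, 25), (u, 12, 7), (v, 32, 23), (x, 29, 1), (z, 29, 11)}
Taking the difference: {(b, 9, 20), (d, 6, 12), (m, 1, 4), (n, 5, 3), (s, 36, 38), (v, 36, 19), (y, 20, 31)}
Projecting to A (1 duplicate(s) eliminated): {1, 20, 36, 5, 6, 9}
Taking the union: {1, 10, 20, 26, 27, 36, 5, 6, 9}

{1, 10, 20, 26, 27, 36, 5, 6, 9}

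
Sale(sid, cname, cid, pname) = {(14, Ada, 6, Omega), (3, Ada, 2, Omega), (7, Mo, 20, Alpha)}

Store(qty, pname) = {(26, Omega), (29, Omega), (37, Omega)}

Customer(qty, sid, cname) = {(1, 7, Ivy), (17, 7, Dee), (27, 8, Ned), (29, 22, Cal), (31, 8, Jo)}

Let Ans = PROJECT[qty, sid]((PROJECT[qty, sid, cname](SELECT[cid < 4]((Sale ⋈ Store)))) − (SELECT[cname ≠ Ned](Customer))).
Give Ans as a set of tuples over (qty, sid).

Sale ⋈ Store (natural join on pname): {(14, Ada, 6, Omega, 26), (14, Ada, 6, Omega, 29), (14, Ada, 6, Omega, 37), (3, Ada, 2, Omega, 26), (3, Ada, 2, Omega, 29), (3, Ada, 2, Omega, 37)}
Selection cid < 4: {(3, Ada, 2, Omega, 26), (3, Ada, 2, Omega, 29), (3, Ada, 2, Omega, 37)}
π[qty, sid, cname]: project onto (qty, sid, cname) → {(26, 3, Ada), (29, 3, Ada), (37, 3, Ada)}
Selection cname ≠ Ned: {(1, 7, Ivy), (17, 7, Dee), (29, 22, Cal), (31, 8, Jo)}
Set difference of the two operands is {(26, 3, Ada), (29, 3, Ada), (37, 3, Ada)}.
π[qty, sid]: project onto (qty, sid) → {(26, 3), (29, 3), (37, 3)}

{(26, 3), (29, 3), (37, 3)}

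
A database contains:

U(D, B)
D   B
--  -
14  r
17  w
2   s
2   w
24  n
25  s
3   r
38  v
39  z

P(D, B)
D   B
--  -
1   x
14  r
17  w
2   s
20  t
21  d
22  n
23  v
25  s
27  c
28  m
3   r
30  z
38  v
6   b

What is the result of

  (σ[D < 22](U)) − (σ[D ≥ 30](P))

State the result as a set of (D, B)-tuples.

{(14, r), (17, w), (2, s), (2, w), (3, r)}

Selection D < 22: {(14, r), (17, w), (2, s), (2, w), (3, r)}
Selection D ≥ 30: {(30, z), (38, v)}
Set difference of the two operands is {(14, r), (17, w), (2, s), (2, w), (3, r)}.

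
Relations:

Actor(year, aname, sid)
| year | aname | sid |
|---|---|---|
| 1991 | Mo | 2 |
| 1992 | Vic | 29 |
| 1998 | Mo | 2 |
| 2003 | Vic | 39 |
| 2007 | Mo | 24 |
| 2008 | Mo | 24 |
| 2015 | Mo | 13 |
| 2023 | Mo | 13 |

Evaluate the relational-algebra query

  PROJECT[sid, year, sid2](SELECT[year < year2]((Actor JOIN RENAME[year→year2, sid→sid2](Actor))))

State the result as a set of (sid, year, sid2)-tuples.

ρ[year→year2, sid→sid2]: schema becomes (year2, aname, sid2); tuples unchanged.
Joining Actor and RENAME[year→year2, sid→sid2](Actor) on aname yields {(1991, Mo, 2, 1991, 2), (1991, Mo, 2, 1998, 2), (1991, Mo, 2, 2007, 24), (1991, Mo, 2, 2008, 24), (1991, Mo, 2, 2015, 13), (1991, Mo, 2, 2023, 13), (1992, Vic, 29, 1992, 29), (1992, Vic, 29, 2003, 39), (1998, Mo, 2, 1991, 2), (1998, Mo, 2, 1998, 2), (1998, Mo, 2, 2007, 24), (1998, Mo, 2, 2008, 24), (1998, Mo, 2, 2015, 13), (1998, Mo, 2, 2023, 13), (2003, Vic, 39, 1992, 29), (2003, Vic, 39, 2003, 39), (2007, Mo, 24, 1991, 2), (2007, Mo, 24, 1998, 2), (2007, Mo, 24, 2007, 24), (2007, Mo, 24, 2008, 24), (2007, Mo, 24, 2015, 13), (2007, Mo, 24, 2023, 13), (2008, Mo, 24, 1991, 2), (2008, Mo, 24, 1998, 2), (2008, Mo, 24, 2007, 24), (2008, Mo, 24, 2008, 24), (2008, Mo, 24, 2015, 13), (2008, Mo, 24, 2023, 13), (2015, Mo, 13, 1991, 2), (2015, Mo, 13, 1998, 2), (2015, Mo, 13, 2007, 24), (2015, Mo, 13, 2008, 24), (2015, Mo, 13, 2015, 13), (2015, Mo, 13, 2023, 13), (2023, Mo, 13, 1991, 2), (2023, Mo, 13, 1998, 2), (2023, Mo, 13, 2007, 24), (2023, Mo, 13, 2008, 24), (2023, Mo, 13, 2015, 13), (2023, Mo, 13, 2023, 13)}.
Filtering on year < year2 leaves {(1991, Mo, 2, 1998, 2), (1991, Mo, 2, 2007, 24), (1991, Mo, 2, 2008, 24), (1991, Mo, 2, 2015, 13), (1991, Mo, 2, 2023, 13), (1992, Vic, 29, 2003, 39), (1998, Mo, 2, 2007, 24), (1998, Mo, 2, 2008, 24), (1998, Mo, 2, 2015, 13), (1998, Mo, 2, 2023, 13), (2007, Mo, 24, 2008, 24), (2007, Mo, 24, 2015, 13), (2007, Mo, 24, 2023, 13), (2008, Mo, 24, 2015, 13), (2008, Mo, 24, 2023, 13), (2015, Mo, 13, 2023, 13)}.
Projecting to sid, year, sid2 (6 duplicate(s) eliminated): {(13, 2015, 13), (2, 1991, 13), (2, 1991, 2), (2, 1991, 24), (2, 1998, 13), (2, 1998, 24), (24, 2007, 13), (24, 2007, 24), (24, 2008, 13), (29, 1992, 39)}

{(13, 2015, 13), (2, 1991, 13), (2, 1991, 2), (2, 1991, 24), (2, 1998, 13), (2, 1998, 24), (24, 2007, 13), (24, 2007, 24), (24, 2008, 13), (29, 1992, 39)}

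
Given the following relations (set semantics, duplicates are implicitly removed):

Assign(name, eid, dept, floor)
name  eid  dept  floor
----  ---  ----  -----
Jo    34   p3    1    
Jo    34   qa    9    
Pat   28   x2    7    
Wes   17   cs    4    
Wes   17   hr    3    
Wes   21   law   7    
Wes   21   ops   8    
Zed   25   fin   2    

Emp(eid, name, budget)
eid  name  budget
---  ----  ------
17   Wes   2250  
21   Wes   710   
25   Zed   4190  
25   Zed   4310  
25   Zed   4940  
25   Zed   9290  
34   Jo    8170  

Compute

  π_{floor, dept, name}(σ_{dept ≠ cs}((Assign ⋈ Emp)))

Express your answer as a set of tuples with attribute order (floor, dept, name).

{(1, p3, Jo), (2, fin, Zed), (3, hr, Wes), (7, law, Wes), (8, ops, Wes), (9, qa, Jo)}

Assign ⋈ Emp (natural join on name, eid): {(Jo, 34, p3, 1, 8170), (Jo, 34, qa, 9, 8170), (Wes, 17, cs, 4, 2250), (Wes, 17, hr, 3, 2250), (Wes, 21, law, 7, 710), (Wes, 21, ops, 8, 710), (Zed, 25, fin, 2, 4190), (Zed, 25, fin, 2, 4310), (Zed, 25, fin, 2, 4940), (Zed, 25, fin, 2, 9290)}
Filtering on dept ≠ cs leaves {(Jo, 34, p3, 1, 8170), (Jo, 34, qa, 9, 8170), (Wes, 17, hr, 3, 2250), (Wes, 21, law, 7, 710), (Wes, 21, ops, 8, 710), (Zed, 25, fin, 2, 4190), (Zed, 25, fin, 2, 4310), (Zed, 25, fin, 2, 4940), (Zed, 25, fin, 2, 9290)}.
Keep only column(s) floor, dept, name (3 duplicate(s) eliminated): {(1, p3, Jo), (2, fin, Zed), (3, hr, Wes), (7, law, Wes), (8, ops, Wes), (9, qa, Jo)}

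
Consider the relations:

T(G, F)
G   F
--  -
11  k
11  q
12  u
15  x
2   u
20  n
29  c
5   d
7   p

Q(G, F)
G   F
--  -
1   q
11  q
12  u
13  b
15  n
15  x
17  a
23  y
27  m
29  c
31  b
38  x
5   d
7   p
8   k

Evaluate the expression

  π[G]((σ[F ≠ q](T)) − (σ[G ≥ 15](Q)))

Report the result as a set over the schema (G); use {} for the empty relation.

{11, 12, 2, 20, 5, 7}

Apply σ_{F ≠ q}; surviving tuples: {(11, k), (12, u), (15, x), (2, u), (20, n), (29, c), (5, d), (7, p)}
Apply σ_{G ≥ 15}; surviving tuples: {(15, n), (15, x), (17, a), (23, y), (27, m), (29, c), (31, b), (38, x)}
Taking the difference: {(11, k), (12, u), (2, u), (20, n), (5, d), (7, p)}
Keep only column(s) G: {11, 12, 2, 20, 5, 7}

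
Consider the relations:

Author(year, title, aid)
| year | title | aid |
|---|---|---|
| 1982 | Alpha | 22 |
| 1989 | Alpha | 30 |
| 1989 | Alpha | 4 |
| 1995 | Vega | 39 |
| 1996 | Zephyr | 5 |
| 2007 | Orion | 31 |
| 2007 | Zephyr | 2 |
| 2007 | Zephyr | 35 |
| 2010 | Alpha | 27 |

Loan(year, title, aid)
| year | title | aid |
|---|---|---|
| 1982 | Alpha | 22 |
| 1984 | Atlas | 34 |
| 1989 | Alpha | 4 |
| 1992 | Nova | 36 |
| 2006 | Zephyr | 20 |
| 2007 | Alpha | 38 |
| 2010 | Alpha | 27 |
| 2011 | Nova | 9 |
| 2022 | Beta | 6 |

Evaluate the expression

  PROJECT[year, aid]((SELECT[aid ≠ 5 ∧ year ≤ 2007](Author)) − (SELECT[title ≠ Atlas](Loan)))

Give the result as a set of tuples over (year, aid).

{(1989, 30), (1995, 39), (2007, 2), (2007, 31), (2007, 35)}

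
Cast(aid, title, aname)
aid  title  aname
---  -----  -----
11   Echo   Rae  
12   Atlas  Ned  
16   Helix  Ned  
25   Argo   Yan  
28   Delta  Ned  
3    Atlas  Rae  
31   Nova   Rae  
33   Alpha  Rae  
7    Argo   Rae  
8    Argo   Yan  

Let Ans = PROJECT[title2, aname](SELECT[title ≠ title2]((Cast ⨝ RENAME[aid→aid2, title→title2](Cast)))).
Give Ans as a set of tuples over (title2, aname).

ρ[aid→aid2, title→title2]: schema becomes (aid2, title2, aname); tuples unchanged.
Natural join on aname: {(11, Echo, Rae, 11, Echo), (11, Echo, Rae, 3, Atlas), (11, Echo, Rae, 31, Nova), (11, Echo, Rae, 33, Alpha), (11, Echo, Rae, 7, Argo), (12, Atlas, Ned, 12, Atlas), (12, Atlas, Ned, 16, Helix), (12, Atlas, Ned, 28, Delta), (16, Helix, Ned, 12, Atlas), (16, Helix, Ned, 16, Helix), (16, Helix, Ned, 28, Delta), (25, Argo, Yan, 25, Argo), (25, Argo, Yan, 8, Argo), (28, Delta, Ned, 12, Atlas), (28, Delta, Ned, 16, Helix), (28, Delta, Ned, 28, Delta), (3, Atlas, Rae, 11, Echo), (3, Atlas, Rae, 3, Atlas), (3, Atlas, Rae, 31, Nova), (3, Atlas, Rae, 33, Alpha), (3, Atlas, Rae, 7, Argo), (31, Nova, Rae, 11, Echo), (31, Nova, Rae, 3, Atlas), (31, Nova, Rae, 31, Nova), (31, Nova, Rae, 33, Alpha), (31, Nova, Rae, 7, Argo), (33, Alpha, Rae, 11, Echo), (33, Alpha, Rae, 3, Atlas), (33, Alpha, Rae, 31, Nova), (33, Alpha, Rae, 33, Alpha), (33, Alpha, Rae, 7, Argo), (7, Argo, Rae, 11, Echo), (7, Argo, Rae, 3, Atlas), (7, Argo, Rae, 31, Nova), (7, Argo, Rae, 33, Alpha), (7, Argo, Rae, 7, Argo), (8, Argo, Yan, 25, Argo), (8, Argo, Yan, 8, Argo)}
Apply σ_{title ≠ title2}; surviving tuples: {(11, Echo, Rae, 3, Atlas), (11, Echo, Rae, 31, Nova), (11, Echo, Rae, 33, Alpha), (11, Echo, Rae, 7, Argo), (12, Atlas, Ned, 16, Helix), (12, Atlas, Ned, 28, Delta), (16, Helix, Ned, 12, Atlas), (16, Helix, Ned, 28, Delta), (28, Delta, Ned, 12, Atlas), (28, Delta, Ned, 16, Helix), (3, Atlas, Rae, 11, Echo), (3, Atlas, Rae, 31, Nova), (3, Atlas, Rae, 33, Alpha), (3, Atlas, Rae, 7, Argo), (31, Nova, Rae, 11, Echo), (31, Nova, Rae, 3, Atlas), (31, Nova, Rae, 33, Alpha), (31, Nova, Rae, 7, Argo), (33, Alpha, Rae, 11, Echo), (33, Alpha, Rae, 3, Atlas), (33, Alpha, Rae, 31, Nova), (33, Alpha, Rae, 7, Argo), (7, Argo, Rae, 11, Echo), (7, Argo, Rae, 3, Atlas), (7, Argo, Rae, 31, Nova), (7, Argo, Rae, 33, Alpha)}
Projecting to title2, aname (18 duplicate(s) eliminated): {(Alpha, Rae), (Argo, Rae), (Atlas, Ned), (Atlas, Rae), (Delta, Ned), (Echo, Rae), (Helix, Ned), (Nova, Rae)}

{(Alpha, Rae), (Argo, Rae), (Atlas, Ned), (Atlas, Rae), (Delta, Ned), (Echo, Rae), (Helix, Ned), (Nova, Rae)}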